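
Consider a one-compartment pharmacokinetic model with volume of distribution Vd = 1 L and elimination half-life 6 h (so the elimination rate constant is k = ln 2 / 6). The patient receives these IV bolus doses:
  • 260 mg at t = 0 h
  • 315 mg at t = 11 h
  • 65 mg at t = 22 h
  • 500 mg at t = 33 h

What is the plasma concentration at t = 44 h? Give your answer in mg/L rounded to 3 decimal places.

k = ln 2 / 6 = 0.11552 per h
Dose 1 (260 mg at t=0 h): 260·exp(−0.11552·44) = 1.612 mg/L
Dose 2 (315 mg at t=11 h): 315·exp(−0.11552·33) = 6.961 mg/L
Dose 3 (65 mg at t=22 h): 65·exp(−0.11552·22) = 5.118 mg/L
Dose 4 (500 mg at t=33 h): 500·exp(−0.11552·11) = 140.308 mg/L
C(44) = 1.612 + 6.961 + 5.118 + 140.308 = 153.999 mg/L

153.999 mg/L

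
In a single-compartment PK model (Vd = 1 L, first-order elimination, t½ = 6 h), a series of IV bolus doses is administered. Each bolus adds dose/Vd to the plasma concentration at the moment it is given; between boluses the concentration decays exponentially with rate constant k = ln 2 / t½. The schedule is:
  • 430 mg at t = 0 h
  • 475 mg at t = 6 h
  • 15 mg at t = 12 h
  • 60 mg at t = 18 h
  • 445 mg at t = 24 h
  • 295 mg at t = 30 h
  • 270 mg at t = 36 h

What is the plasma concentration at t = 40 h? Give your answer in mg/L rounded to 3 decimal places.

351.990 mg/L

k = ln 2 / 6 = 0.11552 per h
Dose 1 (430 mg at t=0 h): 430·exp(−0.11552·40) = 4.233 mg/L
Dose 2 (475 mg at t=6 h): 475·exp(−0.11552·34) = 9.351 mg/L
Dose 3 (15 mg at t=12 h): 15·exp(−0.11552·28) = 0.591 mg/L
Dose 4 (60 mg at t=18 h): 60·exp(−0.11552·22) = 4.725 mg/L
Dose 5 (445 mg at t=24 h): 445·exp(−0.11552·16) = 70.083 mg/L
Dose 6 (295 mg at t=30 h): 295·exp(−0.11552·10) = 92.919 mg/L
Dose 7 (270 mg at t=36 h): 270·exp(−0.11552·4) = 170.089 mg/L
C(40) = 4.233 + 9.351 + 0.591 + 4.725 + 70.083 + 92.919 + 170.089 = 351.990 mg/L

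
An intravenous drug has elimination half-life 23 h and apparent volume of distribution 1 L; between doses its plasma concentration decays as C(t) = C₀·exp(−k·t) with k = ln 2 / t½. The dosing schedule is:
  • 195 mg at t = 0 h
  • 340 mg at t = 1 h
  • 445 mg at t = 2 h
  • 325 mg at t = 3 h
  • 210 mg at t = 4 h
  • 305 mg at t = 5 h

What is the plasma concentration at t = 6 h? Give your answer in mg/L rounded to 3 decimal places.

k = ln 2 / 23 = 0.03014 per h
Dose 1 (195 mg at t=0 h): 195·exp(−0.03014·6) = 162.744 mg/L
Dose 2 (340 mg at t=1 h): 340·exp(−0.03014·5) = 292.441 mg/L
Dose 3 (445 mg at t=2 h): 445·exp(−0.03014·4) = 394.464 mg/L
Dose 4 (325 mg at t=3 h): 325·exp(−0.03014·3) = 296.906 mg/L
Dose 5 (210 mg at t=4 h): 210·exp(−0.03014·2) = 197.716 mg/L
Dose 6 (305 mg at t=5 h): 305·exp(−0.03014·1) = 295.945 mg/L
C(6) = 162.744 + 292.441 + 394.464 + 296.906 + 197.716 + 295.945 = 1640.216 mg/L

1640.216 mg/L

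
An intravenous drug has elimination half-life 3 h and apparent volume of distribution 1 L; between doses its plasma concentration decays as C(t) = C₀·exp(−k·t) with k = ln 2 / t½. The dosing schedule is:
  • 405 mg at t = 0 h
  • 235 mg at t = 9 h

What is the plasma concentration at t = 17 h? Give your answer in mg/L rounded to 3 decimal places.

44.983 mg/L

k = ln 2 / 3 = 0.23105 per h
Dose 1 (405 mg at t=0 h): 405·exp(−0.23105·17) = 7.973 mg/L
Dose 2 (235 mg at t=9 h): 235·exp(−0.23105·8) = 37.010 mg/L
C(17) = 7.973 + 37.010 = 44.983 mg/L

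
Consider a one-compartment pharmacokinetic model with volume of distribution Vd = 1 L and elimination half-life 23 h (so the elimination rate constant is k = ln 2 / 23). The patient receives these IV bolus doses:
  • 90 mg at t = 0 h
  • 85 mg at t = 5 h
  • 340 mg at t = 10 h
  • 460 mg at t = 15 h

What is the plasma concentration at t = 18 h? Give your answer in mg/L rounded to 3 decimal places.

797.163 mg/L

k = ln 2 / 23 = 0.03014 per h
Dose 1 (90 mg at t=0 h): 90·exp(−0.03014·18) = 52.318 mg/L
Dose 2 (85 mg at t=5 h): 85·exp(−0.03014·13) = 57.448 mg/L
Dose 3 (340 mg at t=10 h): 340·exp(−0.03014·8) = 267.161 mg/L
Dose 4 (460 mg at t=15 h): 460·exp(−0.03014·3) = 420.236 mg/L
C(18) = 52.318 + 57.448 + 267.161 + 420.236 = 797.163 mg/L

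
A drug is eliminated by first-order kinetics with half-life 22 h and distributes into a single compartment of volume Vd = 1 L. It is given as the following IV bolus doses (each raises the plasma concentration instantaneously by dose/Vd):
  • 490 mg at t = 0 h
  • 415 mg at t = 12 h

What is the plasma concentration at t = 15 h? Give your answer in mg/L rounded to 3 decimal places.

k = ln 2 / 22 = 0.03151 per h
Dose 1 (490 mg at t=0 h): 490·exp(−0.03151·15) = 305.456 mg/L
Dose 2 (415 mg at t=12 h): 415·exp(−0.03151·3) = 377.571 mg/L
C(15) = 305.456 + 377.571 = 683.027 mg/L

683.027 mg/L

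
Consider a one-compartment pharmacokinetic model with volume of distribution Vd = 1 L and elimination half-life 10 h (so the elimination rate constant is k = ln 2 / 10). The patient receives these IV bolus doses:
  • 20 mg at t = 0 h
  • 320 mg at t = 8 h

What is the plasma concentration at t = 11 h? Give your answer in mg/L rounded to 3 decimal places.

k = ln 2 / 10 = 0.06931 per h
Dose 1 (20 mg at t=0 h): 20·exp(−0.06931·11) = 9.330 mg/L
Dose 2 (320 mg at t=8 h): 320·exp(−0.06931·3) = 259.921 mg/L
C(11) = 9.330 + 259.921 = 269.251 mg/L

269.251 mg/L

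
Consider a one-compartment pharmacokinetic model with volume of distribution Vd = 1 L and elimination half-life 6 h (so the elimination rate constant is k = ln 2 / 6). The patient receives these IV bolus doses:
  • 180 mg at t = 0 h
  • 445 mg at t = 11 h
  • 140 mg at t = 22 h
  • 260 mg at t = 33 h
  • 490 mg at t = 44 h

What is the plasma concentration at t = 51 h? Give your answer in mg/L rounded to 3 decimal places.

260.558 mg/L

k = ln 2 / 6 = 0.11552 per h
Dose 1 (180 mg at t=0 h): 180·exp(−0.11552·51) = 0.497 mg/L
Dose 2 (445 mg at t=11 h): 445·exp(−0.11552·40) = 4.380 mg/L
Dose 3 (140 mg at t=22 h): 140·exp(−0.11552·29) = 4.911 mg/L
Dose 4 (260 mg at t=33 h): 260·exp(−0.11552·18) = 32.500 mg/L
Dose 5 (490 mg at t=44 h): 490·exp(−0.11552·7) = 218.270 mg/L
C(51) = 0.497 + 4.380 + 4.911 + 32.500 + 218.270 = 260.558 mg/L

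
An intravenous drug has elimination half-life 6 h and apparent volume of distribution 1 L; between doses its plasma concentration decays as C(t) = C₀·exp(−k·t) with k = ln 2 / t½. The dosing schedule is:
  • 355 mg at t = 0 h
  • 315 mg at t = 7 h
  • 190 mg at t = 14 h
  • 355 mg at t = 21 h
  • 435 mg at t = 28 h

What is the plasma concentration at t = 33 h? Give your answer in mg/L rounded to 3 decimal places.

377.515 mg/L

k = ln 2 / 6 = 0.11552 per h
Dose 1 (355 mg at t=0 h): 355·exp(−0.11552·33) = 7.844 mg/L
Dose 2 (315 mg at t=7 h): 315·exp(−0.11552·26) = 15.626 mg/L
Dose 3 (190 mg at t=14 h): 190·exp(−0.11552·19) = 21.159 mg/L
Dose 4 (355 mg at t=21 h): 355·exp(−0.11552·12) = 88.750 mg/L
Dose 5 (435 mg at t=28 h): 435·exp(−0.11552·5) = 244.135 mg/L
C(33) = 7.844 + 15.626 + 21.159 + 88.750 + 244.135 = 377.515 mg/L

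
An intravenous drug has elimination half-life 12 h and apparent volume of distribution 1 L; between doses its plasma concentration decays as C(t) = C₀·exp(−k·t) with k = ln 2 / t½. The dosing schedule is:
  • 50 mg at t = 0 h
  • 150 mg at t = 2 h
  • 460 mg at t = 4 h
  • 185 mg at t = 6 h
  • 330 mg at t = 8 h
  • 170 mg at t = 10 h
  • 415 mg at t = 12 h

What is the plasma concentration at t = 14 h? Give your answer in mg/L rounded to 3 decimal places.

k = ln 2 / 12 = 0.05776 per h
Dose 1 (50 mg at t=0 h): 50·exp(−0.05776·14) = 22.272 mg/L
Dose 2 (150 mg at t=2 h): 150·exp(−0.05776·12) = 75.000 mg/L
Dose 3 (460 mg at t=4 h): 460·exp(−0.05776·10) = 258.166 mg/L
Dose 4 (185 mg at t=6 h): 185·exp(−0.05776·8) = 116.543 mg/L
Dose 5 (330 mg at t=8 h): 330·exp(−0.05776·6) = 233.345 mg/L
Dose 6 (170 mg at t=10 h): 170·exp(−0.05776·4) = 134.929 mg/L
Dose 7 (415 mg at t=12 h): 415·exp(−0.05776·2) = 369.723 mg/L
C(14) = 22.272 + 75.000 + 258.166 + 116.543 + 233.345 + 134.929 + 369.723 = 1209.979 mg/L

1209.979 mg/L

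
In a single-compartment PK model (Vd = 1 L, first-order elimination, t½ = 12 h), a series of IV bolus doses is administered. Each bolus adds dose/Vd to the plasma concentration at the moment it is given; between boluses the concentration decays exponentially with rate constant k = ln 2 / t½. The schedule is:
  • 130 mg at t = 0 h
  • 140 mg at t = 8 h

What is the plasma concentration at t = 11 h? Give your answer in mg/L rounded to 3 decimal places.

186.591 mg/L

k = ln 2 / 12 = 0.05776 per h
Dose 1 (130 mg at t=0 h): 130·exp(−0.05776·11) = 68.865 mg/L
Dose 2 (140 mg at t=8 h): 140·exp(−0.05776·3) = 117.725 mg/L
C(11) = 68.865 + 117.725 = 186.591 mg/L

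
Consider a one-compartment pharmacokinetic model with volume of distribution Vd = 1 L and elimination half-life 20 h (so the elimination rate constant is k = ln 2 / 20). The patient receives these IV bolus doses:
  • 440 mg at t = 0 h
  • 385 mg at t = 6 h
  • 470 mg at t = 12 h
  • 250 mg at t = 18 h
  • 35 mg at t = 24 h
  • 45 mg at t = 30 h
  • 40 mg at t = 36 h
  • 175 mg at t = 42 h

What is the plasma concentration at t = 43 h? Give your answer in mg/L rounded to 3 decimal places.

k = ln 2 / 20 = 0.03466 per h
Dose 1 (440 mg at t=0 h): 440·exp(−0.03466·43) = 99.138 mg/L
Dose 2 (385 mg at t=6 h): 385·exp(−0.03466·37) = 106.796 mg/L
Dose 3 (470 mg at t=12 h): 470·exp(−0.03466·31) = 160.510 mg/L
Dose 4 (250 mg at t=18 h): 250·exp(−0.03466·25) = 105.112 mg/L
Dose 5 (35 mg at t=24 h): 35·exp(−0.03466·19) = 18.117 mg/L
Dose 6 (45 mg at t=30 h): 45·exp(−0.03466·13) = 28.678 mg/L
Dose 7 (40 mg at t=36 h): 40·exp(−0.03466·7) = 31.383 mg/L
Dose 8 (175 mg at t=42 h): 175·exp(−0.03466·1) = 169.039 mg/L
C(43) = 99.138 + 106.796 + 160.510 + 105.112 + 18.117 + 28.678 + 31.383 + 169.039 = 718.772 mg/L

718.772 mg/L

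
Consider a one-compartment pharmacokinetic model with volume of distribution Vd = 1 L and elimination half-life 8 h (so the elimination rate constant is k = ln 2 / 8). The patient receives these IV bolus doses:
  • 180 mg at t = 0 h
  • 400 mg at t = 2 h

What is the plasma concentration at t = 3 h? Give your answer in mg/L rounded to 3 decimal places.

505.601 mg/L

k = ln 2 / 8 = 0.08664 per h
Dose 1 (180 mg at t=0 h): 180·exp(−0.08664·3) = 138.799 mg/L
Dose 2 (400 mg at t=2 h): 400·exp(−0.08664·1) = 366.802 mg/L
C(3) = 138.799 + 366.802 = 505.601 mg/L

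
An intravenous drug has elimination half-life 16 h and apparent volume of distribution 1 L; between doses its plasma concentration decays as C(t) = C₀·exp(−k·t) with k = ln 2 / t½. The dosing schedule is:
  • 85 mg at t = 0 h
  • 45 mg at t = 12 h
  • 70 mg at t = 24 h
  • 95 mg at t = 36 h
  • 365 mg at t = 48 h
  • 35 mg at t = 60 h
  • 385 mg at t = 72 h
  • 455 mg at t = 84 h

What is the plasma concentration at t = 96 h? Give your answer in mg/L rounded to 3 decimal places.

k = ln 2 / 16 = 0.04332 per h
Dose 1 (85 mg at t=0 h): 85·exp(−0.04332·96) = 1.328 mg/L
Dose 2 (45 mg at t=12 h): 45·exp(−0.04332·84) = 1.183 mg/L
Dose 3 (70 mg at t=24 h): 70·exp(−0.04332·72) = 3.094 mg/L
Dose 4 (95 mg at t=36 h): 95·exp(−0.04332·60) = 7.061 mg/L
Dose 5 (365 mg at t=48 h): 365·exp(−0.04332·48) = 45.625 mg/L
Dose 6 (35 mg at t=60 h): 35·exp(−0.04332·36) = 7.358 mg/L
Dose 7 (385 mg at t=72 h): 385·exp(−0.04332·24) = 136.118 mg/L
Dose 8 (455 mg at t=84 h): 455·exp(−0.04332·12) = 270.545 mg/L
C(96) = 1.328 + 1.183 + 3.094 + 7.061 + 45.625 + 7.358 + 136.118 + 270.545 = 472.311 mg/L

472.311 mg/L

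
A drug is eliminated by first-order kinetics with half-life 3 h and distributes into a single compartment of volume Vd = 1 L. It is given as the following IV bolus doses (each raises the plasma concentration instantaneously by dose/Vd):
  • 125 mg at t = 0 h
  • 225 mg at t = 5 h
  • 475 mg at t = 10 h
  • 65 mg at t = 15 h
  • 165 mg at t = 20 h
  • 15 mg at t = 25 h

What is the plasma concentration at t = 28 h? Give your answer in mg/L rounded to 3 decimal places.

45.433 mg/L

k = ln 2 / 3 = 0.23105 per h
Dose 1 (125 mg at t=0 h): 125·exp(−0.23105·28) = 0.194 mg/L
Dose 2 (225 mg at t=5 h): 225·exp(−0.23105·23) = 1.107 mg/L
Dose 3 (475 mg at t=10 h): 475·exp(−0.23105·18) = 7.422 mg/L
Dose 4 (65 mg at t=15 h): 65·exp(−0.23105·13) = 3.224 mg/L
Dose 5 (165 mg at t=20 h): 165·exp(−0.23105·8) = 25.986 mg/L
Dose 6 (15 mg at t=25 h): 15·exp(−0.23105·3) = 7.500 mg/L
C(28) = 0.194 + 1.107 + 7.422 + 3.224 + 25.986 + 7.500 = 45.433 mg/L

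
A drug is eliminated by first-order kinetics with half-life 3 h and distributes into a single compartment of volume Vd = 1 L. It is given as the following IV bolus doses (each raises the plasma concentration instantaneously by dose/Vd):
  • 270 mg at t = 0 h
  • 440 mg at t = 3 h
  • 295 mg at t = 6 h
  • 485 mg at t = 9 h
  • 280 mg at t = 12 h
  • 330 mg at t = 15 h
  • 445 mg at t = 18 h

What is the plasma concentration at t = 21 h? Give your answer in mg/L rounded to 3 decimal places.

k = ln 2 / 3 = 0.23105 per h
Dose 1 (270 mg at t=0 h): 270·exp(−0.23105·21) = 2.109 mg/L
Dose 2 (440 mg at t=3 h): 440·exp(−0.23105·18) = 6.875 mg/L
Dose 3 (295 mg at t=6 h): 295·exp(−0.23105·15) = 9.219 mg/L
Dose 4 (485 mg at t=9 h): 485·exp(−0.23105·12) = 30.312 mg/L
Dose 5 (280 mg at t=12 h): 280·exp(−0.23105·9) = 35.000 mg/L
Dose 6 (330 mg at t=15 h): 330·exp(−0.23105·6) = 82.500 mg/L
Dose 7 (445 mg at t=18 h): 445·exp(−0.23105·3) = 222.500 mg/L
C(21) = 2.109 + 6.875 + 9.219 + 30.312 + 35.000 + 82.500 + 222.500 = 388.516 mg/L

388.516 mg/L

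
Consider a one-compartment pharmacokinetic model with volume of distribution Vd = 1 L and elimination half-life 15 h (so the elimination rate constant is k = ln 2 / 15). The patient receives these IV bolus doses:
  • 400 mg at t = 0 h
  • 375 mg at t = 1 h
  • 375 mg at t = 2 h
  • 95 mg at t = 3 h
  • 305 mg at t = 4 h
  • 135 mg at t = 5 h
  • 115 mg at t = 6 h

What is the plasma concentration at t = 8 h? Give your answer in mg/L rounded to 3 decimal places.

k = ln 2 / 15 = 0.04621 per h
Dose 1 (400 mg at t=0 h): 400·exp(−0.04621·8) = 276.383 mg/L
Dose 2 (375 mg at t=1 h): 375·exp(−0.04621·7) = 271.363 mg/L
Dose 3 (375 mg at t=2 h): 375·exp(−0.04621·6) = 284.197 mg/L
Dose 4 (95 mg at t=3 h): 95·exp(−0.04621·5) = 75.402 mg/L
Dose 5 (305 mg at t=4 h): 305·exp(−0.04621·4) = 253.528 mg/L
Dose 6 (135 mg at t=5 h): 135·exp(−0.04621·3) = 117.524 mg/L
Dose 7 (115 mg at t=6 h): 115·exp(−0.04621·2) = 104.848 mg/L
C(8) = 276.383 + 271.363 + 284.197 + 75.402 + 253.528 + 117.524 + 104.848 = 1383.244 mg/L

1383.244 mg/L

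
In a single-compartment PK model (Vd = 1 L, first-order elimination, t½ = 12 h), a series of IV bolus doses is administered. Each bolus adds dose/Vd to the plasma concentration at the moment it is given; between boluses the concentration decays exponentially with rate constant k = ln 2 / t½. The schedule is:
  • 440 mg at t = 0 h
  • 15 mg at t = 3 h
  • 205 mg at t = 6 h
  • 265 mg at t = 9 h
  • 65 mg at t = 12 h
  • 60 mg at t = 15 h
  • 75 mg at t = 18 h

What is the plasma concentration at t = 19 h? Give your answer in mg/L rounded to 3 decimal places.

560.053 mg/L

k = ln 2 / 12 = 0.05776 per h
Dose 1 (440 mg at t=0 h): 440·exp(−0.05776·19) = 146.832 mg/L
Dose 2 (15 mg at t=3 h): 15·exp(−0.05776·16) = 5.953 mg/L
Dose 3 (205 mg at t=6 h): 205·exp(−0.05776·13) = 96.747 mg/L
Dose 4 (265 mg at t=9 h): 265·exp(−0.05776·10) = 148.726 mg/L
Dose 5 (65 mg at t=12 h): 65·exp(−0.05776·7) = 43.382 mg/L
Dose 6 (60 mg at t=15 h): 60·exp(−0.05776·4) = 47.622 mg/L
Dose 7 (75 mg at t=18 h): 75·exp(−0.05776·1) = 70.791 mg/L
C(19) = 146.832 + 5.953 + 96.747 + 148.726 + 43.382 + 47.622 + 70.791 = 560.053 mg/L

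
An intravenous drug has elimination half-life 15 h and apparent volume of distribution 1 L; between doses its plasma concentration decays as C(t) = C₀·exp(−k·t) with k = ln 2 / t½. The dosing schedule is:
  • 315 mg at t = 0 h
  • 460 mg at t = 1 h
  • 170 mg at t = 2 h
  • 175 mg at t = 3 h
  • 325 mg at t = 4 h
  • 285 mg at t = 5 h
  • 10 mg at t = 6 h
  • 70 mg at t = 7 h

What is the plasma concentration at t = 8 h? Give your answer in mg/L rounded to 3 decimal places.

1412.472 mg/L

k = ln 2 / 15 = 0.04621 per h
Dose 1 (315 mg at t=0 h): 315·exp(−0.04621·8) = 217.651 mg/L
Dose 2 (460 mg at t=1 h): 460·exp(−0.04621·7) = 332.872 mg/L
Dose 3 (170 mg at t=2 h): 170·exp(−0.04621·6) = 128.836 mg/L
Dose 4 (175 mg at t=3 h): 175·exp(−0.04621·5) = 138.898 mg/L
Dose 5 (325 mg at t=4 h): 325·exp(−0.04621·4) = 270.152 mg/L
Dose 6 (285 mg at t=5 h): 285·exp(−0.04621·3) = 248.107 mg/L
Dose 7 (10 mg at t=6 h): 10·exp(−0.04621·2) = 9.117 mg/L
Dose 8 (70 mg at t=7 h): 70·exp(−0.04621·1) = 66.839 mg/L
C(8) = 217.651 + 332.872 + 128.836 + 138.898 + 270.152 + 248.107 + 9.117 + 66.839 = 1412.472 mg/L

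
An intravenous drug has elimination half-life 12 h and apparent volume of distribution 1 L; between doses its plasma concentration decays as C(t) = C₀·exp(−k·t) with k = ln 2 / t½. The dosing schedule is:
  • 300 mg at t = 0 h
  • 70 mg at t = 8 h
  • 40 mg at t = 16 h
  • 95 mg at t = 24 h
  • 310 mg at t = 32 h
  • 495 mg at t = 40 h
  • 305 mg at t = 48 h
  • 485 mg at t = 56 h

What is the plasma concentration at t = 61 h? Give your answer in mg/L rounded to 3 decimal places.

k = ln 2 / 12 = 0.05776 per h
Dose 1 (300 mg at t=0 h): 300·exp(−0.05776·61) = 8.849 mg/L
Dose 2 (70 mg at t=8 h): 70·exp(−0.05776·53) = 3.278 mg/L
Dose 3 (40 mg at t=16 h): 40·exp(−0.05776·45) = 2.973 mg/L
Dose 4 (95 mg at t=24 h): 95·exp(−0.05776·37) = 11.209 mg/L
Dose 5 (310 mg at t=32 h): 310·exp(−0.05776·29) = 58.059 mg/L
Dose 6 (495 mg at t=40 h): 495·exp(−0.05776·21) = 147.164 mg/L
Dose 7 (305 mg at t=48 h): 305·exp(−0.05776·13) = 143.941 mg/L
Dose 8 (485 mg at t=56 h): 485·exp(−0.05776·5) = 363.339 mg/L
C(61) = 8.849 + 3.278 + 2.973 + 11.209 + 58.059 + 147.164 + 143.941 + 363.339 = 738.812 mg/L

738.812 mg/L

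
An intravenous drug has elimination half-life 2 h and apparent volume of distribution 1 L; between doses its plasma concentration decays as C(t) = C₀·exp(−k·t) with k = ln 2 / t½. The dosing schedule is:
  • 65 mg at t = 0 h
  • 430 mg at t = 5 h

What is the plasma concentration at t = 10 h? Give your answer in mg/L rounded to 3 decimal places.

78.045 mg/L

k = ln 2 / 2 = 0.34657 per h
Dose 1 (65 mg at t=0 h): 65·exp(−0.34657·10) = 2.031 mg/L
Dose 2 (430 mg at t=5 h): 430·exp(−0.34657·5) = 76.014 mg/L
C(10) = 2.031 + 76.014 = 78.045 mg/L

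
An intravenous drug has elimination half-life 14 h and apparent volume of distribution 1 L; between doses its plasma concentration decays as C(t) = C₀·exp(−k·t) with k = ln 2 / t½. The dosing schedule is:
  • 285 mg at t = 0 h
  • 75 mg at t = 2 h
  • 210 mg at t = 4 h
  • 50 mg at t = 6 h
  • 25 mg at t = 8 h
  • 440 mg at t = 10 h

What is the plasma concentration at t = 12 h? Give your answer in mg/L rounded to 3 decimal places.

800.542 mg/L

k = ln 2 / 14 = 0.04951 per h
Dose 1 (285 mg at t=0 h): 285·exp(−0.04951·12) = 157.333 mg/L
Dose 2 (75 mg at t=2 h): 75·exp(−0.04951·10) = 45.713 mg/L
Dose 3 (210 mg at t=4 h): 210·exp(−0.04951·8) = 141.320 mg/L
Dose 4 (50 mg at t=6 h): 50·exp(−0.04951·6) = 37.150 mg/L
Dose 5 (25 mg at t=8 h): 25·exp(−0.04951·4) = 20.508 mg/L
Dose 6 (440 mg at t=10 h): 440·exp(−0.04951·2) = 398.518 mg/L
C(12) = 157.333 + 45.713 + 141.320 + 37.150 + 20.508 + 398.518 = 800.542 mg/L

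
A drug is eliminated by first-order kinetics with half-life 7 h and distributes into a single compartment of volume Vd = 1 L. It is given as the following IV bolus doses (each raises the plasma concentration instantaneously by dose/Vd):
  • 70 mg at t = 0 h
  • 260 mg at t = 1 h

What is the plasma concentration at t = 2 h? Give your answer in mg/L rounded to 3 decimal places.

k = ln 2 / 7 = 0.09902 per h
Dose 1 (70 mg at t=0 h): 70·exp(−0.09902·2) = 57.423 mg/L
Dose 2 (260 mg at t=1 h): 260·exp(−0.09902·1) = 235.488 mg/L
C(2) = 57.423 + 235.488 = 292.912 mg/L

292.912 mg/L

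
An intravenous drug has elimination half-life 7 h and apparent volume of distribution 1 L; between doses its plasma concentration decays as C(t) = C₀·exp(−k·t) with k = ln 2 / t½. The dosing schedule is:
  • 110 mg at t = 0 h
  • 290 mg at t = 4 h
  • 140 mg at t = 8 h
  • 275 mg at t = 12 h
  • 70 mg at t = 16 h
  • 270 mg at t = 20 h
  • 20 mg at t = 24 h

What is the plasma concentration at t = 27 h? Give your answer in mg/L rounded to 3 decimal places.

294.342 mg/L

k = ln 2 / 7 = 0.09902 per h
Dose 1 (110 mg at t=0 h): 110·exp(−0.09902·27) = 7.591 mg/L
Dose 2 (290 mg at t=4 h): 290·exp(−0.09902·23) = 29.737 mg/L
Dose 3 (140 mg at t=8 h): 140·exp(−0.09902·19) = 21.333 mg/L
Dose 4 (275 mg at t=12 h): 275·exp(−0.09902·15) = 62.269 mg/L
Dose 5 (70 mg at t=16 h): 70·exp(−0.09902·11) = 23.553 mg/L
Dose 6 (270 mg at t=20 h): 270·exp(−0.09902·7) = 135.000 mg/L
Dose 7 (20 mg at t=24 h): 20·exp(−0.09902·3) = 14.860 mg/L
C(27) = 7.591 + 29.737 + 21.333 + 62.269 + 23.553 + 135.000 + 14.860 = 294.342 mg/L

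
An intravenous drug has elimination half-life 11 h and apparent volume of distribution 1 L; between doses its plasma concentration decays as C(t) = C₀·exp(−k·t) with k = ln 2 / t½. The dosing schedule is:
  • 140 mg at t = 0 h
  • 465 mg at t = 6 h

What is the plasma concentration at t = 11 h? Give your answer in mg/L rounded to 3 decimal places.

k = ln 2 / 11 = 0.06301 per h
Dose 1 (140 mg at t=0 h): 140·exp(−0.06301·11) = 70.000 mg/L
Dose 2 (465 mg at t=6 h): 465·exp(−0.06301·5) = 339.329 mg/L
C(11) = 70.000 + 339.329 = 409.329 mg/L

409.329 mg/L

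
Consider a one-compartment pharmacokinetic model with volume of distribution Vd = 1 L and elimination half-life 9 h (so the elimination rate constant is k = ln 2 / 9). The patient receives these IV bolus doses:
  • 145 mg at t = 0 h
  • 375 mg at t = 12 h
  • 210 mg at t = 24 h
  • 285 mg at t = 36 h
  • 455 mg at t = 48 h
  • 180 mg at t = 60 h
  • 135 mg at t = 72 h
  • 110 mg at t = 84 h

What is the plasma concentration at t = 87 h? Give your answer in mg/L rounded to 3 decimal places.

k = ln 2 / 9 = 0.07702 per h
Dose 1 (145 mg at t=0 h): 145·exp(−0.07702·87) = 0.178 mg/L
Dose 2 (375 mg at t=12 h): 375·exp(−0.07702·75) = 1.163 mg/L
Dose 3 (210 mg at t=24 h): 210·exp(−0.07702·63) = 1.641 mg/L
Dose 4 (285 mg at t=36 h): 285·exp(−0.07702·51) = 5.611 mg/L
Dose 5 (455 mg at t=48 h): 455·exp(−0.07702·39) = 22.571 mg/L
Dose 6 (180 mg at t=60 h): 180·exp(−0.07702·27) = 22.500 mg/L
Dose 7 (135 mg at t=72 h): 135·exp(−0.07702·15) = 42.522 mg/L
Dose 8 (110 mg at t=84 h): 110·exp(−0.07702·3) = 87.307 mg/L
C(87) = 0.178 + 1.163 + 1.641 + 5.611 + 22.571 + 22.500 + 42.522 + 87.307 = 183.493 mg/L

183.493 mg/L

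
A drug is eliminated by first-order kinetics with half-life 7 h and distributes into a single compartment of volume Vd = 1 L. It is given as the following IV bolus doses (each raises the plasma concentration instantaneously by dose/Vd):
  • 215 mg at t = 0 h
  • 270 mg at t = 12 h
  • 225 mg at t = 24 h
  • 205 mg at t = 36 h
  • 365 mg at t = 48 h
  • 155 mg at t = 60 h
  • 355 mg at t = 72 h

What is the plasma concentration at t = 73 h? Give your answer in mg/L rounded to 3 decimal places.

k = ln 2 / 7 = 0.09902 per h
Dose 1 (215 mg at t=0 h): 215·exp(−0.09902·73) = 0.156 mg/L
Dose 2 (270 mg at t=12 h): 270·exp(−0.09902·61) = 0.643 mg/L
Dose 3 (225 mg at t=24 h): 225·exp(−0.09902·49) = 1.758 mg/L
Dose 4 (205 mg at t=36 h): 205·exp(−0.09902·37) = 5.255 mg/L
Dose 5 (365 mg at t=48 h): 365·exp(−0.09902·25) = 30.703 mg/L
Dose 6 (155 mg at t=60 h): 155·exp(−0.09902·13) = 42.783 mg/L
Dose 7 (355 mg at t=72 h): 355·exp(−0.09902·1) = 321.532 mg/L
C(73) = 0.156 + 0.643 + 1.758 + 5.255 + 30.703 + 42.783 + 321.532 = 402.831 mg/L

402.831 mg/L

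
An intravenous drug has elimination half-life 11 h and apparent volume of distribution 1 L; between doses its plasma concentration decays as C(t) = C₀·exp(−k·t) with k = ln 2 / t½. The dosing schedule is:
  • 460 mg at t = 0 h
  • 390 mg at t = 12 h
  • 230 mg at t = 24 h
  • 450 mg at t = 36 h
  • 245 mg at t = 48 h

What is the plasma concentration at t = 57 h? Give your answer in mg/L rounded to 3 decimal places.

k = ln 2 / 11 = 0.06301 per h
Dose 1 (460 mg at t=0 h): 460·exp(−0.06301·57) = 12.673 mg/L
Dose 2 (390 mg at t=12 h): 390·exp(−0.06301·45) = 22.886 mg/L
Dose 3 (230 mg at t=24 h): 230·exp(−0.06301·33) = 28.750 mg/L
Dose 4 (450 mg at t=36 h): 450·exp(−0.06301·21) = 119.817 mg/L
Dose 5 (245 mg at t=48 h): 245·exp(−0.06301·9) = 138.953 mg/L
C(57) = 12.673 + 22.886 + 28.750 + 119.817 + 138.953 = 323.080 mg/L

323.080 mg/L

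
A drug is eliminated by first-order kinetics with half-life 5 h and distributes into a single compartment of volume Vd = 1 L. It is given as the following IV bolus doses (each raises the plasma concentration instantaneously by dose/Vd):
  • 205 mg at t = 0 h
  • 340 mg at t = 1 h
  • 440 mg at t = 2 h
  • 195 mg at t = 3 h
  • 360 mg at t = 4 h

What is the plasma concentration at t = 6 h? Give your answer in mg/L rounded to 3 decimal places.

913.426 mg/L

k = ln 2 / 5 = 0.13863 per h
Dose 1 (205 mg at t=0 h): 205·exp(−0.13863·6) = 89.231 mg/L
Dose 2 (340 mg at t=1 h): 340·exp(−0.13863·5) = 170.000 mg/L
Dose 3 (440 mg at t=2 h): 440·exp(−0.13863·4) = 252.714 mg/L
Dose 4 (195 mg at t=3 h): 195·exp(−0.13863·3) = 128.652 mg/L
Dose 5 (360 mg at t=4 h): 360·exp(−0.13863·2) = 272.829 mg/L
C(6) = 89.231 + 170.000 + 252.714 + 128.652 + 272.829 = 913.426 mg/L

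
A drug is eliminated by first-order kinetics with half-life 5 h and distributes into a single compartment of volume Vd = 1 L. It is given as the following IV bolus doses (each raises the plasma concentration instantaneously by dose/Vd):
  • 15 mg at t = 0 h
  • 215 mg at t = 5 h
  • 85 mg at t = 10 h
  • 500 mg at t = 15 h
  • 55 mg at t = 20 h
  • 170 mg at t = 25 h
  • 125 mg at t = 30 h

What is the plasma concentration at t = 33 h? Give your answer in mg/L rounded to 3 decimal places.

196.947 mg/L

k = ln 2 / 5 = 0.13863 per h
Dose 1 (15 mg at t=0 h): 15·exp(−0.13863·33) = 0.155 mg/L
Dose 2 (215 mg at t=5 h): 215·exp(−0.13863·28) = 4.433 mg/L
Dose 3 (85 mg at t=10 h): 85·exp(−0.13863·23) = 3.505 mg/L
Dose 4 (500 mg at t=15 h): 500·exp(−0.13863·18) = 41.235 mg/L
Dose 5 (55 mg at t=20 h): 55·exp(−0.13863·13) = 9.072 mg/L
Dose 6 (170 mg at t=25 h): 170·exp(−0.13863·8) = 56.079 mg/L
Dose 7 (125 mg at t=30 h): 125·exp(−0.13863·3) = 82.469 mg/L
C(33) = 0.155 + 4.433 + 3.505 + 41.235 + 9.072 + 56.079 + 82.469 = 196.947 mg/L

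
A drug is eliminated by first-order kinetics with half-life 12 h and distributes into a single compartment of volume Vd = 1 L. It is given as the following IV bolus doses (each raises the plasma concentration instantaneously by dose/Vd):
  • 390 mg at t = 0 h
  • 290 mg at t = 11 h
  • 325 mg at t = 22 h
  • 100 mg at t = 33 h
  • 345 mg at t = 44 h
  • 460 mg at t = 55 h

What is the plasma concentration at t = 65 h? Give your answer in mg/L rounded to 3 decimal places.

k = ln 2 / 12 = 0.05776 per h
Dose 1 (390 mg at t=0 h): 390·exp(−0.05776·65) = 9.130 mg/L
Dose 2 (290 mg at t=11 h): 290·exp(−0.05776·54) = 12.816 mg/L
Dose 3 (325 mg at t=22 h): 325·exp(−0.05776·43) = 27.114 mg/L
Dose 4 (100 mg at t=33 h): 100·exp(−0.05776·32) = 15.749 mg/L
Dose 5 (345 mg at t=44 h): 345·exp(−0.05776·21) = 102.569 mg/L
Dose 6 (460 mg at t=55 h): 460·exp(−0.05776·10) = 258.166 mg/L
C(65) = 9.130 + 12.816 + 27.114 + 15.749 + 102.569 + 258.166 = 425.545 mg/L

425.545 mg/L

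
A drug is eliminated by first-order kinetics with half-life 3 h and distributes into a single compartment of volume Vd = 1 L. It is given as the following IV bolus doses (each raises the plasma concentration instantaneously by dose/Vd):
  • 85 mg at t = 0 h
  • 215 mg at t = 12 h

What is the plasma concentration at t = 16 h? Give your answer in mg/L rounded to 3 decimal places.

87.431 mg/L

k = ln 2 / 3 = 0.23105 per h
Dose 1 (85 mg at t=0 h): 85·exp(−0.23105·16) = 2.108 mg/L
Dose 2 (215 mg at t=12 h): 215·exp(−0.23105·4) = 85.323 mg/L
C(16) = 2.108 + 85.323 = 87.431 mg/L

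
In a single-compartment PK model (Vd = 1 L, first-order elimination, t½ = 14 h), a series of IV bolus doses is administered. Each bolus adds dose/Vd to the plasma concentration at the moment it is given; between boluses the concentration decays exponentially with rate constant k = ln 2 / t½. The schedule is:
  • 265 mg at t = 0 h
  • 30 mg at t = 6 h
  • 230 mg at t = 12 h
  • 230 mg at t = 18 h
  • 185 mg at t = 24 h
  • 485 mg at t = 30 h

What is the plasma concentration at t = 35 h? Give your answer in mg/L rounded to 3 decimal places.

k = ln 2 / 14 = 0.04951 per h
Dose 1 (265 mg at t=0 h): 265·exp(−0.04951·35) = 46.846 mg/L
Dose 2 (30 mg at t=6 h): 30·exp(−0.04951·29) = 7.138 mg/L
Dose 3 (230 mg at t=12 h): 230·exp(−0.04951·23) = 73.651 mg/L
Dose 4 (230 mg at t=18 h): 230·exp(−0.04951·17) = 99.127 mg/L
Dose 5 (185 mg at t=24 h): 185·exp(−0.04951·11) = 107.312 mg/L
Dose 6 (485 mg at t=30 h): 485·exp(−0.04951·5) = 378.644 mg/L
C(35) = 46.846 + 7.138 + 73.651 + 99.127 + 107.312 + 378.644 = 712.717 mg/L

712.717 mg/L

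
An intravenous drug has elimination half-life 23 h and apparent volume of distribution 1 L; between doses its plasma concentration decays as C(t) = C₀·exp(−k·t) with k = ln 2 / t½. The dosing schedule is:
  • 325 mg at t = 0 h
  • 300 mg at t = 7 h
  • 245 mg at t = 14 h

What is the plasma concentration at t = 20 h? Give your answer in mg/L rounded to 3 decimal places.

k = ln 2 / 23 = 0.03014 per h
Dose 1 (325 mg at t=0 h): 325·exp(−0.03014·20) = 177.876 mg/L
Dose 2 (300 mg at t=7 h): 300·exp(−0.03014·13) = 202.756 mg/L
Dose 3 (245 mg at t=14 h): 245·exp(−0.03014·6) = 204.473 mg/L
C(20) = 177.876 + 202.756 + 204.473 = 585.106 mg/L

585.106 mg/L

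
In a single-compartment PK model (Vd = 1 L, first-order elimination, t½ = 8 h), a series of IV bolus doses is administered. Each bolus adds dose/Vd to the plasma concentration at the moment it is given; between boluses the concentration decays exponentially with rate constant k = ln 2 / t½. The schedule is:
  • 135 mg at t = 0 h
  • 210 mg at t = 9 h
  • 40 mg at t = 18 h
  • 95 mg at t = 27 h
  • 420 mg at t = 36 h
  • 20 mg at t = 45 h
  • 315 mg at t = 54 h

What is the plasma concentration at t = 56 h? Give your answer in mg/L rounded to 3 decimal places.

k = ln 2 / 8 = 0.08664 per h
Dose 1 (135 mg at t=0 h): 135·exp(−0.08664·56) = 1.055 mg/L
Dose 2 (210 mg at t=9 h): 210·exp(−0.08664·47) = 3.578 mg/L
Dose 3 (40 mg at t=18 h): 40·exp(−0.08664·38) = 1.487 mg/L
Dose 4 (95 mg at t=27 h): 95·exp(−0.08664·29) = 7.700 mg/L
Dose 5 (420 mg at t=36 h): 420·exp(−0.08664·20) = 74.246 mg/L
Dose 6 (20 mg at t=45 h): 20·exp(−0.08664·11) = 7.711 mg/L
Dose 7 (315 mg at t=54 h): 315·exp(−0.08664·2) = 264.882 mg/L
C(56) = 1.055 + 3.578 + 1.487 + 7.700 + 74.246 + 7.711 + 264.882 = 360.659 mg/L

360.659 mg/L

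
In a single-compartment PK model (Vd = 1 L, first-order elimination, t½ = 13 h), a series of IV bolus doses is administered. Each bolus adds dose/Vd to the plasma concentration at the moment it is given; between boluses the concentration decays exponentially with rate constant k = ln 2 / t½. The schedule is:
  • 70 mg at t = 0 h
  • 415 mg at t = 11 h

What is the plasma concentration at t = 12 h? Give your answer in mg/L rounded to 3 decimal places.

k = ln 2 / 13 = 0.05332 per h
Dose 1 (70 mg at t=0 h): 70·exp(−0.05332·12) = 36.917 mg/L
Dose 2 (415 mg at t=11 h): 415·exp(−0.05332·1) = 393.452 mg/L
C(12) = 36.917 + 393.452 = 430.369 mg/L

430.369 mg/L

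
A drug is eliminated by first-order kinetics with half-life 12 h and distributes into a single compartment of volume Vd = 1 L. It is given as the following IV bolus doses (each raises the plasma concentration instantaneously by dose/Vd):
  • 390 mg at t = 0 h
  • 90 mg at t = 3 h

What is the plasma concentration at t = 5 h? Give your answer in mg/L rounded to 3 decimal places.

372.351 mg/L

k = ln 2 / 12 = 0.05776 per h
Dose 1 (390 mg at t=0 h): 390·exp(−0.05776·5) = 292.170 mg/L
Dose 2 (90 mg at t=3 h): 90·exp(−0.05776·2) = 80.181 mg/L
C(5) = 292.170 + 80.181 = 372.351 mg/L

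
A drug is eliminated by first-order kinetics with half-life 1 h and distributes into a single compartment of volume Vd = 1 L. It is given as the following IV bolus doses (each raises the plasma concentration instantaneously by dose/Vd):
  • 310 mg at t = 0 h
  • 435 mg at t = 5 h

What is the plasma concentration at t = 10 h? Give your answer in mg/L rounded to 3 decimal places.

13.896 mg/L

k = ln 2 / 1 = 0.69315 per h
Dose 1 (310 mg at t=0 h): 310·exp(−0.69315·10) = 0.303 mg/L
Dose 2 (435 mg at t=5 h): 435·exp(−0.69315·5) = 13.594 mg/L
C(10) = 0.303 + 13.594 = 13.896 mg/L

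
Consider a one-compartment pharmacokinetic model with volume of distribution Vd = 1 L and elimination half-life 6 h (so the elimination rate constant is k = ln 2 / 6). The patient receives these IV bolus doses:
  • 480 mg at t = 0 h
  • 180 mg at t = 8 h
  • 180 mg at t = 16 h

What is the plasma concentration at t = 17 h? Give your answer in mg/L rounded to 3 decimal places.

291.349 mg/L

k = ln 2 / 6 = 0.11552 per h
Dose 1 (480 mg at t=0 h): 480·exp(−0.11552·17) = 67.348 mg/L
Dose 2 (180 mg at t=8 h): 180·exp(−0.11552·9) = 63.640 mg/L
Dose 3 (180 mg at t=16 h): 180·exp(−0.11552·1) = 160.362 mg/L
C(17) = 67.348 + 63.640 + 160.362 = 291.349 mg/L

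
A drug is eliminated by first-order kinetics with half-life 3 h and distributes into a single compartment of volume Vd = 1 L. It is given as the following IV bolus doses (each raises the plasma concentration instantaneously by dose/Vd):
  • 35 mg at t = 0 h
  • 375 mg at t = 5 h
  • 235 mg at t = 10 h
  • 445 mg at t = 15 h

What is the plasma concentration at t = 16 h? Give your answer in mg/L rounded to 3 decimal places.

442.344 mg/L

k = ln 2 / 3 = 0.23105 per h
Dose 1 (35 mg at t=0 h): 35·exp(−0.23105·16) = 0.868 mg/L
Dose 2 (375 mg at t=5 h): 375·exp(−0.23105·11) = 29.529 mg/L
Dose 3 (235 mg at t=10 h): 235·exp(−0.23105·6) = 58.750 mg/L
Dose 4 (445 mg at t=15 h): 445·exp(−0.23105·1) = 353.197 mg/L
C(16) = 0.868 + 29.529 + 58.750 + 353.197 = 442.344 mg/L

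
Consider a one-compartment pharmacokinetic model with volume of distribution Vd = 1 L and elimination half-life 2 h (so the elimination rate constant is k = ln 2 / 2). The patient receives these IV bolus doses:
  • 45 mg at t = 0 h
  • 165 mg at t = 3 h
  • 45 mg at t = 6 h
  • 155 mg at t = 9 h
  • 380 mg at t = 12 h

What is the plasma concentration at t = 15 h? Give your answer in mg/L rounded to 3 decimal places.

k = ln 2 / 2 = 0.34657 per h
Dose 1 (45 mg at t=0 h): 45·exp(−0.34657·15) = 0.249 mg/L
Dose 2 (165 mg at t=3 h): 165·exp(−0.34657·12) = 2.578 mg/L
Dose 3 (45 mg at t=6 h): 45·exp(−0.34657·9) = 1.989 mg/L
Dose 4 (155 mg at t=9 h): 155·exp(−0.34657·6) = 19.375 mg/L
Dose 5 (380 mg at t=12 h): 380·exp(−0.34657·3) = 134.350 mg/L
C(15) = 0.249 + 2.578 + 1.989 + 19.375 + 134.350 = 158.541 mg/L

158.541 mg/L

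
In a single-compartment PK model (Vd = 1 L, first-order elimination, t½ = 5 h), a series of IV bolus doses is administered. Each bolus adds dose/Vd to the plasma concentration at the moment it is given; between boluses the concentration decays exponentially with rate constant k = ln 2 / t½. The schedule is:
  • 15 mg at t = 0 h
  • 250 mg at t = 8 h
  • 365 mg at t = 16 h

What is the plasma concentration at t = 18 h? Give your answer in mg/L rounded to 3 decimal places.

340.355 mg/L

k = ln 2 / 5 = 0.13863 per h
Dose 1 (15 mg at t=0 h): 15·exp(−0.13863·18) = 1.237 mg/L
Dose 2 (250 mg at t=8 h): 250·exp(−0.13863·10) = 62.500 mg/L
Dose 3 (365 mg at t=16 h): 365·exp(−0.13863·2) = 276.618 mg/L
C(18) = 1.237 + 62.500 + 276.618 = 340.355 mg/L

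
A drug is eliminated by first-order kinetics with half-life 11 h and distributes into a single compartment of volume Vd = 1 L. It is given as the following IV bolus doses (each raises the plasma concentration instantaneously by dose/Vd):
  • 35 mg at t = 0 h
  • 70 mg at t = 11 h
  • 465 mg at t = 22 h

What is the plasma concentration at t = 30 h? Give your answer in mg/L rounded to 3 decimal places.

k = ln 2 / 11 = 0.06301 per h
Dose 1 (35 mg at t=0 h): 35·exp(−0.06301·30) = 5.285 mg/L
Dose 2 (70 mg at t=11 h): 70·exp(−0.06301·19) = 21.142 mg/L
Dose 3 (465 mg at t=22 h): 465·exp(−0.06301·8) = 280.881 mg/L
C(30) = 5.285 + 21.142 + 280.881 = 307.308 mg/L

307.308 mg/L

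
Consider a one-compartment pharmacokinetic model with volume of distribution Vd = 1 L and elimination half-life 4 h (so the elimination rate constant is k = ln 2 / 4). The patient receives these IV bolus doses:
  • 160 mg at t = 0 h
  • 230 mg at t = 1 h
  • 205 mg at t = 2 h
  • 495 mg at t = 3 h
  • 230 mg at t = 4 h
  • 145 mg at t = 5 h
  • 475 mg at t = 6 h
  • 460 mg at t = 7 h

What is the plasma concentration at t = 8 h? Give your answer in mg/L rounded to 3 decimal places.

k = ln 2 / 4 = 0.17329 per h
Dose 1 (160 mg at t=0 h): 160·exp(−0.17329·8) = 40.000 mg/L
Dose 2 (230 mg at t=1 h): 230·exp(−0.17329·7) = 68.379 mg/L
Dose 3 (205 mg at t=2 h): 205·exp(−0.17329·6) = 72.478 mg/L
Dose 4 (495 mg at t=3 h): 495·exp(−0.17329·5) = 208.122 mg/L
Dose 5 (230 mg at t=4 h): 230·exp(−0.17329·4) = 115.000 mg/L
Dose 6 (145 mg at t=5 h): 145·exp(−0.17329·3) = 86.218 mg/L
Dose 7 (475 mg at t=6 h): 475·exp(−0.17329·2) = 335.876 mg/L
Dose 8 (460 mg at t=7 h): 460·exp(−0.17329·1) = 386.812 mg/L
C(8) = 40.000 + 68.379 + 72.478 + 208.122 + 115.000 + 86.218 + 335.876 + 386.812 = 1312.885 mg/L

1312.885 mg/L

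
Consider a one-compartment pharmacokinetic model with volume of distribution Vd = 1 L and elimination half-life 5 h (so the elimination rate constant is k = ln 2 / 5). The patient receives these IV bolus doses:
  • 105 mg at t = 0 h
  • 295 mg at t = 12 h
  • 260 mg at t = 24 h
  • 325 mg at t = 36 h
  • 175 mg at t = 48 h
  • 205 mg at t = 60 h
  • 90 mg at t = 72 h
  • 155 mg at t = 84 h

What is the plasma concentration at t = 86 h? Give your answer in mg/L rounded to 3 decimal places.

k = ln 2 / 5 = 0.13863 per h
Dose 1 (105 mg at t=0 h): 105·exp(−0.13863·86) = 0.001 mg/L
Dose 2 (295 mg at t=12 h): 295·exp(−0.13863·74) = 0.010 mg/L
Dose 3 (260 mg at t=24 h): 260·exp(−0.13863·62) = 0.048 mg/L
Dose 4 (325 mg at t=36 h): 325·exp(−0.13863·50) = 0.317 mg/L
Dose 5 (175 mg at t=48 h): 175·exp(−0.13863·38) = 0.902 mg/L
Dose 6 (205 mg at t=60 h): 205·exp(−0.13863·26) = 5.577 mg/L
Dose 7 (90 mg at t=72 h): 90·exp(−0.13863·14) = 12.923 mg/L
Dose 8 (155 mg at t=84 h): 155·exp(−0.13863·2) = 117.468 mg/L
C(86) = 0.001 + 0.010 + 0.048 + 0.317 + 0.902 + 5.577 + 12.923 + 117.468 = 137.246 mg/L

137.246 mg/L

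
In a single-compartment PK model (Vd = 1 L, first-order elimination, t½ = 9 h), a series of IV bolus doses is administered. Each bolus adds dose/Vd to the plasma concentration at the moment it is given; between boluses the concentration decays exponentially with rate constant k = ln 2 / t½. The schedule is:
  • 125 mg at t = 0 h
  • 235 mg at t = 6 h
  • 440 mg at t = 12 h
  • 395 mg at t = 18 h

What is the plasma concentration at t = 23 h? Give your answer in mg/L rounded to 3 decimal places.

542.066 mg/L

k = ln 2 / 9 = 0.07702 per h
Dose 1 (125 mg at t=0 h): 125·exp(−0.07702·23) = 21.262 mg/L
Dose 2 (235 mg at t=6 h): 235·exp(−0.07702·17) = 63.454 mg/L
Dose 3 (440 mg at t=12 h): 440·exp(−0.07702·11) = 188.594 mg/L
Dose 4 (395 mg at t=18 h): 395·exp(−0.07702·5) = 268.756 mg/L
C(23) = 21.262 + 63.454 + 188.594 + 268.756 = 542.066 mg/L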